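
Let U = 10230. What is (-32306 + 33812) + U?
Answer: 11736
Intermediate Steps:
(-32306 + 33812) + U = (-32306 + 33812) + 10230 = 1506 + 10230 = 11736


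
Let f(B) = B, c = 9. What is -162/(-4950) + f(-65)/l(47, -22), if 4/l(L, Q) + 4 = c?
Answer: -89339/1100 ≈ -81.217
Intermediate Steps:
l(L, Q) = ⅘ (l(L, Q) = 4/(-4 + 9) = 4/5 = 4*(⅕) = ⅘)
-162/(-4950) + f(-65)/l(47, -22) = -162/(-4950) - 65/⅘ = -162*(-1/4950) - 65*5/4 = 9/275 - 325/4 = -89339/1100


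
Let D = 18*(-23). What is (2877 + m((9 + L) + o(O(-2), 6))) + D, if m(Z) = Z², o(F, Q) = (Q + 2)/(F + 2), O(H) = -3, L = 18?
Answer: 2824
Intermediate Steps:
o(F, Q) = (2 + Q)/(2 + F)
D = -414
(2877 + m((9 + L) + o(O(-2), 6))) + D = (2877 + ((9 + 18) + (2 + 6)/(2 - 3))²) - 414 = (2877 + (27 + 8/(-1))²) - 414 = (2877 + (27 - 1*8)²) - 414 = (2877 + (27 - 8)²) - 414 = (2877 + 19²) - 414 = (2877 + 361) - 414 = 3238 - 414 = 2824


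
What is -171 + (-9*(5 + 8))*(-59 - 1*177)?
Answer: 27441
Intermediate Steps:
-171 + (-9*(5 + 8))*(-59 - 1*177) = -171 + (-9*13)*(-59 - 177) = -171 - 117*(-236) = -171 + 27612 = 27441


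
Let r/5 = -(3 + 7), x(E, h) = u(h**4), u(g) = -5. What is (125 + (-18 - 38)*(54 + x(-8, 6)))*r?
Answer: 130950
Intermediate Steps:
x(E, h) = -5
r = -50 (r = 5*(-(3 + 7)) = 5*(-1*10) = 5*(-10) = -50)
(125 + (-18 - 38)*(54 + x(-8, 6)))*r = (125 + (-18 - 38)*(54 - 5))*(-50) = (125 - 56*49)*(-50) = (125 - 2744)*(-50) = -2619*(-50) = 130950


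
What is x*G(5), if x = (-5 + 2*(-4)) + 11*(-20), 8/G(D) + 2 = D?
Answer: -1864/3 ≈ -621.33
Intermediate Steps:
G(D) = 8/(-2 + D)
x = -233 (x = (-5 - 8) - 220 = -13 - 220 = -233)
x*G(5) = -1864/(-2 + 5) = -1864/3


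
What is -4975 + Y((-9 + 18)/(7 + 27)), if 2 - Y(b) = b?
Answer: -169091/34 ≈ -4973.3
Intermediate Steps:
Y(b) = 2 - b
-4975 + Y((-9 + 18)/(7 + 27)) = -4975 + (2 - (-9 + 18)/(7 + 27)) = -4975 + (2 - 9/34) = -4975 + 59/34 = -169091/34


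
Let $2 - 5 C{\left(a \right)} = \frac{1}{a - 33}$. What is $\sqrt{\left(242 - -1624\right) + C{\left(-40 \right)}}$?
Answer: $\frac{3 \sqrt{27627945}}{365} \approx 43.202$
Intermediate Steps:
$C{\left(a \right)} = \frac{2}{5} - \frac{1}{5 \left(-33 + a\right)}$ ($C{\left(a \right)} = \frac{2}{5} - \frac{1}{5 \left(a - 33\right)} = \frac{2}{5} - \frac{1}{5 \left(-33 + a\right)}$)
$\sqrt{\left(242 - -1624\right) + C{\left(-40 \right)}} = \sqrt{\left(242 - -1624\right) + \frac{-67 + 2 \left(-40\right)}{5 \left(-33 - 40\right)}} = \sqrt{\left(242 + 1624\right) + \frac{-67 - 80}{5 \left(-73\right)}} = \sqrt{1866 + \frac{1}{5} \left(- \frac{1}{73}\right) \left(-147\right)} = \sqrt{1866 + \frac{147}{365}} = \sqrt{\frac{681237}{365}} = \frac{3 \sqrt{27627945}}{365}$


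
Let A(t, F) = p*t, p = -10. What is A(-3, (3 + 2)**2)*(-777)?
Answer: -23310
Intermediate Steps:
A(t, F) = -10*t
A(-3, (3 + 2)**2)*(-777) = -10*(-3)*(-777) = 30*(-777) = -23310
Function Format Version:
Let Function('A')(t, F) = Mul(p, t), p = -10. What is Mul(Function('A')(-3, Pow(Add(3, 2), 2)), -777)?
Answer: -23310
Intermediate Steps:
Function('A')(t, F) = Mul(-10, t)
Mul(Function('A')(-3, Pow(Add(3, 2), 2)), -777) = Mul(Mul(-10, -3), -777) = Mul(30, -777) = -23310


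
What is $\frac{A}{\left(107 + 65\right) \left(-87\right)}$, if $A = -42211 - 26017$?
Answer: $\frac{17057}{3741} \approx 4.5595$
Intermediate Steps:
$A = -68228$
$\frac{A}{\left(107 + 65\right) \left(-87\right)} = - \frac{68228}{\left(107 + 65\right) \left(-87\right)} = - \frac{68228}{172 \left(-87\right)} = - \frac{68228}{-14964} = \left(-68228\right) \left(- \frac{1}{14964}\right) = \frac{17057}{3741}$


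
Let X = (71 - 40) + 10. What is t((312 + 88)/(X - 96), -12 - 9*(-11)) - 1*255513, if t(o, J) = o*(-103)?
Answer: -2802403/11 ≈ -2.5476e+5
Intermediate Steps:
X = 41 (X = 31 + 10 = 41)
t(o, J) = -103*o
t((312 + 88)/(X - 96), -12 - 9*(-11)) - 1*255513 = -103*(312 + 88)/(41 - 96) - 1*255513 = -41200/(-55) - 255513 = -41200*(-1)/55 - 255513 = -103*(-80/11) - 255513 = 8240/11 - 255513 = -2802403/11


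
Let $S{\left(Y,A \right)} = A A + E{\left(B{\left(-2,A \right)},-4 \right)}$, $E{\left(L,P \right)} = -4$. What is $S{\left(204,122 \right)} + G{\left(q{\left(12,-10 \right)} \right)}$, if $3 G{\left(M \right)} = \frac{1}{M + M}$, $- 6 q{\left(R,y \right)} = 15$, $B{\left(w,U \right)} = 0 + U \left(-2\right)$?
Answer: $\frac{223199}{15} \approx 14880.0$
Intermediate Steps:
$B{\left(w,U \right)} = - 2 U$ ($B{\left(w,U \right)} = 0 - 2 U = - 2 U$)
$q{\left(R,y \right)} = - \frac{5}{2}$ ($q{\left(R,y \right)} = \left(- \frac{1}{6}\right) 15 = - \frac{5}{2}$)
$S{\left(Y,A \right)} = -4 + A^{2}$ ($S{\left(Y,A \right)} = A A - 4 = A^{2} - 4 = -4 + A^{2}$)
$G{\left(M \right)} = \frac{1}{6 M}$ ($G{\left(M \right)} = \frac{1}{3 \left(M + M\right)} = \frac{1}{3 \cdot 2 M} = \frac{\frac{1}{2} \frac{1}{M}}{3} = \frac{1}{6 M}$)
$S{\left(204,122 \right)} + G{\left(q{\left(12,-10 \right)} \right)} = \left(-4 + 122^{2}\right) + \frac{1}{6 \left(- \frac{5}{2}\right)} = \left(-4 + 14884\right) + \frac{1}{6} \left(- \frac{2}{5}\right) = 14880 - \frac{1}{15} = \frac{223199}{15}$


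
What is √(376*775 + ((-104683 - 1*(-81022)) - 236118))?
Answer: √31621 ≈ 177.82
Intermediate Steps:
√(376*775 + ((-104683 - 1*(-81022)) - 236118)) = √(291400 + ((-104683 + 81022) - 236118)) = √(291400 + (-23661 - 236118)) = √(291400 - 259779) = √31621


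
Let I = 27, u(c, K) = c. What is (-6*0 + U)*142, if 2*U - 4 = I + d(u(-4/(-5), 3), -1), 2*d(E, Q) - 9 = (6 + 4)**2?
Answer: 12141/2 ≈ 6070.5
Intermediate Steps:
d(E, Q) = 109/2 (d(E, Q) = 9/2 + (6 + 4)**2/2 = 9/2 + (1/2)*10**2 = 9/2 + (1/2)*100 = 9/2 + 50 = 109/2)
U = 171/4 (U = 2 + (27 + 109/2)/2 = 2 + (1/2)*(163/2) = 2 + 163/4 = 171/4 ≈ 42.750)
(-6*0 + U)*142 = (-6*0 + 171/4)*142 = (0 + 171/4)*142 = (171/4)*142 = 12141/2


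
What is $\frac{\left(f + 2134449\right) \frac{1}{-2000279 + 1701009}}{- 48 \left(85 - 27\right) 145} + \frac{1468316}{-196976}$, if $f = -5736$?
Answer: $- \frac{3695538100052619}{495761153243200} \approx -7.4543$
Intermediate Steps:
$\frac{\left(f + 2134449\right) \frac{1}{-2000279 + 1701009}}{- 48 \left(85 - 27\right) 145} + \frac{1468316}{-196976} = \frac{\left(-5736 + 2134449\right) \frac{1}{-2000279 + 1701009}}{- 48 \left(85 - 27\right) 145} + \frac{1468316}{-196976} = \frac{2128713 \frac{1}{-299270}}{\left(-48\right) 58 \cdot 145} + 1468316 \left(- \frac{1}{196976}\right) = \frac{2128713 \left(- \frac{1}{299270}\right)}{\left(-2784\right) 145} - \frac{367079}{49244} = - \frac{2128713}{299270 \left(-403680\right)} - \frac{367079}{49244} = \left(- \frac{2128713}{299270}\right) \left(- \frac{1}{403680}\right) - \frac{367079}{49244} = \frac{709571}{40269771200} - \frac{367079}{49244} = - \frac{3695538100052619}{495761153243200}$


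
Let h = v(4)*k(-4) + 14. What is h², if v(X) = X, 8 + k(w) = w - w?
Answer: 324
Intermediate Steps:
k(w) = -8 (k(w) = -8 + (w - w) = -8 + 0 = -8)
h = -18 (h = 4*(-8) + 14 = -32 + 14 = -18)
h² = (-18)² = 324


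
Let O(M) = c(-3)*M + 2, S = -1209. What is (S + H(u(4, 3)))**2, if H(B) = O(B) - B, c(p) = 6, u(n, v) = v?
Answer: 1420864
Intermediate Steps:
O(M) = 2 + 6*M (O(M) = 6*M + 2 = 2 + 6*M)
H(B) = 2 + 5*B (H(B) = (2 + 6*B) - B = 2 + 5*B)
(S + H(u(4, 3)))**2 = (-1209 + (2 + 5*3))**2 = (-1209 + (2 + 15))**2 = (-1209 + 17)**2 = (-1192)**2 = 1420864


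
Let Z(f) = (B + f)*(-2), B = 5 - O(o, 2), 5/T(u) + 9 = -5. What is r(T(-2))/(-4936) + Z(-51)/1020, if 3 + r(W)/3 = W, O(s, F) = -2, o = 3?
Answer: 1556243/17621520 ≈ 0.088315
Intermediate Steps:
T(u) = -5/14 (T(u) = 5/(-9 - 5) = 5/(-14) = 5*(-1/14) = -5/14)
r(W) = -9 + 3*W
B = 7 (B = 5 - 1*(-2) = 5 + 2 = 7)
Z(f) = -14 - 2*f (Z(f) = (7 + f)*(-2) = -14 - 2*f)
r(T(-2))/(-4936) + Z(-51)/1020 = (-9 + 3*(-5/14))/(-4936) + (-14 - 2*(-51))/1020 = (-9 - 15/14)*(-1/4936) + (-14 + 102)*(1/1020) = -141/14*(-1/4936) + 88*(1/1020) = 141/69104 + 22/255 = 1556243/17621520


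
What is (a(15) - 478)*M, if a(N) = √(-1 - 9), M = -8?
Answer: 3824 - 8*I*√10 ≈ 3824.0 - 25.298*I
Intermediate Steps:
a(N) = I*√10 (a(N) = √(-10) = I*√10)
(a(15) - 478)*M = (I*√10 - 478)*(-8) = (-478 + I*√10)*(-8) = 3824 - 8*I*√10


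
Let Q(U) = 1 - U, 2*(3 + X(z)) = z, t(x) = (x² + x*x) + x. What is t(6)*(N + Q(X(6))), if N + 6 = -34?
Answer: -3042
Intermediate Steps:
t(x) = x + 2*x² (t(x) = (x² + x²) + x = 2*x² + x = x + 2*x²)
X(z) = -3 + z/2
N = -40 (N = -6 - 34 = -40)
t(6)*(N + Q(X(6))) = (6*(1 + 2*6))*(-40 + (1 - (-3 + (½)*6))) = (6*(1 + 12))*(-40 + (1 - (-3 + 3))) = (6*13)*(-40 + (1 - 1*0)) = 78*(-40 + (1 + 0)) = 78*(-40 + 1) = 78*(-39) = -3042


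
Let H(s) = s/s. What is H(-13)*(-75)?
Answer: -75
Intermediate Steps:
H(s) = 1
H(-13)*(-75) = 1*(-75) = -75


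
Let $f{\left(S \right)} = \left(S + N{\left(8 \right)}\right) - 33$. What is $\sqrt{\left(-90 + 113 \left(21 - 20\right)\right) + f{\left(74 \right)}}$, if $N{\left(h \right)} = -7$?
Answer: $\sqrt{57} \approx 7.5498$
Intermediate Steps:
$f{\left(S \right)} = -40 + S$ ($f{\left(S \right)} = \left(S - 7\right) - 33 = \left(-7 + S\right) - 33 = -40 + S$)
$\sqrt{\left(-90 + 113 \left(21 - 20\right)\right) + f{\left(74 \right)}} = \sqrt{\left(-90 + 113 \left(21 - 20\right)\right) + \left(-40 + 74\right)} = \sqrt{\left(-90 + 113 \cdot 1\right) + 34} = \sqrt{\left(-90 + 113\right) + 34} = \sqrt{23 + 34} = \sqrt{57}$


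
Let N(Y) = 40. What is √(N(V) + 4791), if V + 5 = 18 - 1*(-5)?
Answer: √4831 ≈ 69.505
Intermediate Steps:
V = 18 (V = -5 + (18 - 1*(-5)) = -5 + (18 + 5) = -5 + 23 = 18)
√(N(V) + 4791) = √(40 + 4791) = √4831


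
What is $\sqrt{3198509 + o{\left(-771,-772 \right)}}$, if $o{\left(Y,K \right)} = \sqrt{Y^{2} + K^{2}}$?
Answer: $\sqrt{3198509 + 5 \sqrt{47617}} \approx 1788.7$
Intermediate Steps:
$o{\left(Y,K \right)} = \sqrt{K^{2} + Y^{2}}$
$\sqrt{3198509 + o{\left(-771,-772 \right)}} = \sqrt{3198509 + \sqrt{\left(-772\right)^{2} + \left(-771\right)^{2}}} = \sqrt{3198509 + \sqrt{595984 + 594441}} = \sqrt{3198509 + \sqrt{1190425}} = \sqrt{3198509 + 5 \sqrt{47617}}$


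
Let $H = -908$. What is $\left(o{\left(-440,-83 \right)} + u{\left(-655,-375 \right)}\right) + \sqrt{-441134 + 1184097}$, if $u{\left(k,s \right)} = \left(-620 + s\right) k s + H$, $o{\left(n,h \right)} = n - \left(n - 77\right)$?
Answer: $-244397706 + \sqrt{742963} \approx -2.444 \cdot 10^{8}$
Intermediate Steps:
$o{\left(n,h \right)} = 77$ ($o{\left(n,h \right)} = n - \left(n - 77\right) = n - \left(-77 + n\right) = 77$)
$u{\left(k,s \right)} = -908 + k s \left(-620 + s\right)$ ($u{\left(k,s \right)} = \left(-620 + s\right) k s - 908 = k \left(-620 + s\right) s - 908 = k s \left(-620 + s\right) - 908 = -908 + k s \left(-620 + s\right)$)
$\left(o{\left(-440,-83 \right)} + u{\left(-655,-375 \right)}\right) + \sqrt{-441134 + 1184097} = \left(77 - \left(908 + 92109375 + 152287500\right)\right) + \sqrt{-441134 + 1184097} = \left(77 - 244397783\right) + \sqrt{742963} = -244397706 + \sqrt{742963}$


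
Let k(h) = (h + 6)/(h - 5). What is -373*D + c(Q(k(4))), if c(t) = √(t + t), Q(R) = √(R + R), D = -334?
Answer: 124582 + 2*5^(¼)*√I ≈ 1.2458e+5 + 2.1147*I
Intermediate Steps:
k(h) = (6 + h)/(-5 + h)
Q(R) = √2*√R (Q(R) = √(2*R) = √2*√R)
c(t) = √2*√t (c(t) = √(2*t) = √2*√t)
-373*D + c(Q(k(4))) = -373*(-334) + √2*√(√2*√((6 + 4)/(-5 + 4))) = 124582 + √2*√(√2*√(10/(-1))) = 124582 + √2*√(√2*√(-1*10)) = 124582 + √2*√(√2*√(-10)) = 124582 + √2*√(√2*(I*√10)) = 124582 + √2*√(2*I*√5) = 124582 + √2*(√2*5^(¼)*√I) = 124582 + 2*5^(¼)*√I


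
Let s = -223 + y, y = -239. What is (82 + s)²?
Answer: 144400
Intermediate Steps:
s = -462 (s = -223 - 239 = -462)
(82 + s)² = (82 - 462)² = (-380)² = 144400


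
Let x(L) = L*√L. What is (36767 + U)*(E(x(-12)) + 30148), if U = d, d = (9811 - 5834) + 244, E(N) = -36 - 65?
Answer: 1231566436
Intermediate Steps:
x(L) = L^(3/2)
E(N) = -101
d = 4221 (d = 3977 + 244 = 4221)
U = 4221
(36767 + U)*(E(x(-12)) + 30148) = (36767 + 4221)*(-101 + 30148) = 40988*30047 = 1231566436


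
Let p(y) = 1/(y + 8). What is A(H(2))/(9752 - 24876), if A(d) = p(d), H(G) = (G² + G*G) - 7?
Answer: -1/136116 ≈ -7.3467e-6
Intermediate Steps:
p(y) = 1/(8 + y)
H(G) = -7 + 2*G² (H(G) = (G² + G²) - 7 = 2*G² - 7 = -7 + 2*G²)
A(d) = 1/(8 + d)
A(H(2))/(9752 - 24876) = 1/((8 + (-7 + 2*2²))*(9752 - 24876)) = 1/((8 + (-7 + 2*4))*(-15124)) = -1/15124/(8 + (-7 + 8)) = -1/15124/(8 + 1) = -1/15124/9 = (⅑)*(-1/15124) = -1/136116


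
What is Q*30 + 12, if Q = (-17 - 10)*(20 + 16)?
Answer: -29148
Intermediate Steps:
Q = -972 (Q = -27*36 = -972)
Q*30 + 12 = -972*30 + 12 = -29160 + 12 = -29148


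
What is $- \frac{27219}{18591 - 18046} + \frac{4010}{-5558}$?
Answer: $- \frac{76734326}{1514555} \approx -50.665$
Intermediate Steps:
$- \frac{27219}{18591 - 18046} + \frac{4010}{-5558} = - \frac{27219}{18591 - 18046} + 4010 \left(- \frac{1}{5558}\right) = - \frac{27219}{545} - \frac{2005}{2779} = - \frac{76734326}{1514555}$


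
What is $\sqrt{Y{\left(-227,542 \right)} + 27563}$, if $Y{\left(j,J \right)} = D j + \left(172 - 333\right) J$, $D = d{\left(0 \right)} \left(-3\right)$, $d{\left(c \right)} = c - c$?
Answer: $i \sqrt{59699} \approx 244.33 i$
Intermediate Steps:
$d{\left(c \right)} = 0$
$D = 0$ ($D = 0 \left(-3\right) = 0$)
$Y{\left(j,J \right)} = - 161 J$ ($Y{\left(j,J \right)} = 0 j + \left(172 - 333\right) J = 0 - 161 J = - 161 J$)
$\sqrt{Y{\left(-227,542 \right)} + 27563} = \sqrt{\left(-161\right) 542 + 27563} = \sqrt{-87262 + 27563} = \sqrt{-59699} = i \sqrt{59699}$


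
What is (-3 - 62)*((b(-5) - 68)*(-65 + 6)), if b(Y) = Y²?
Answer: -164905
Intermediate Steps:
(-3 - 62)*((b(-5) - 68)*(-65 + 6)) = (-3 - 62)*(((-5)² - 68)*(-65 + 6)) = -65*(25 - 68)*(-59) = -(-2795)*(-59) = -65*2537 = -164905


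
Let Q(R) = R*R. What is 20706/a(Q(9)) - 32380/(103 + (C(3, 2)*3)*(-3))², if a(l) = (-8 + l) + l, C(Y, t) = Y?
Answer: 2046631/15884 ≈ 128.85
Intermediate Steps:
Q(R) = R²
a(l) = -8 + 2*l
20706/a(Q(9)) - 32380/(103 + (C(3, 2)*3)*(-3))² = 20706/(-8 + 2*9²) - 32380/(103 + (3*3)*(-3))² = 20706/(-8 + 2*81) - 32380/(103 + 9*(-3))² = 20706/(-8 + 162) - 32380/(103 - 27)² = 20706/154 - 32380/(76²) = 20706*(1/154) - 32380/5776 = 1479/11 - 32380*1/5776 = 1479/11 - 8095/1444 = 2046631/15884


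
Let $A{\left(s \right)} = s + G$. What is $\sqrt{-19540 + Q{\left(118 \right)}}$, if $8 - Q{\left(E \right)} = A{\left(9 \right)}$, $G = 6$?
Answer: $i \sqrt{19547} \approx 139.81 i$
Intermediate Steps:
$A{\left(s \right)} = 6 + s$ ($A{\left(s \right)} = s + 6 = 6 + s$)
$Q{\left(E \right)} = -7$ ($Q{\left(E \right)} = 8 - \left(6 + 9\right) = 8 - 15 = -7$)
$\sqrt{-19540 + Q{\left(118 \right)}} = \sqrt{-19540 - 7} = \sqrt{-19547} = i \sqrt{19547}$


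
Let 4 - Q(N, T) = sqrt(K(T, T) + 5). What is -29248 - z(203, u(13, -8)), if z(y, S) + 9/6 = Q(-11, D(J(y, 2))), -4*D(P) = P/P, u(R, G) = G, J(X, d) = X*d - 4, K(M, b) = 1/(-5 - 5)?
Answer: -58501/2 + 7*sqrt(10)/10 ≈ -29248.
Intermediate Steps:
K(M, b) = -1/10 (K(M, b) = 1/(-10) = -1/10)
J(X, d) = -4 + X*d
D(P) = -1/4 (D(P) = -P/(4*P) = -1/4*1 = -1/4)
Q(N, T) = 4 - 7*sqrt(10)/10 (Q(N, T) = 4 - sqrt(-1/10 + 5) = 4 - sqrt(49/10) = 4 - 7*sqrt(10)/10)
z(y, S) = 5/2 - 7*sqrt(10)/10 (z(y, S) = -3/2 + (4 - 7*sqrt(10)/10) = 5/2 - 7*sqrt(10)/10)
-29248 - z(203, u(13, -8)) = -29248 - (5/2 - 7*sqrt(10)/10) = -29248 + (-5/2 + 7*sqrt(10)/10) = -58501/2 + 7*sqrt(10)/10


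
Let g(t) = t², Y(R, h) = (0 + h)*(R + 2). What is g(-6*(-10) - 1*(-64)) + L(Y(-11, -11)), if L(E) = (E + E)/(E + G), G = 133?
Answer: 1783715/116 ≈ 15377.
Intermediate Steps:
Y(R, h) = h*(2 + R)
L(E) = 2*E/(133 + E) (L(E) = (E + E)/(E + 133) = (2*E)/(133 + E) = 2*E/(133 + E))
g(-6*(-10) - 1*(-64)) + L(Y(-11, -11)) = (-6*(-10) - 1*(-64))² + 2*(-11*(2 - 11))/(133 - 11*(2 - 11)) = (60 + 64)² + 2*(-11*(-9))/(133 - 11*(-9)) = 124² + 2*99/(133 + 99) = 15376 + 2*99/232 = 15376 + 2*99*(1/232) = 15376 + 99/116 = 1783715/116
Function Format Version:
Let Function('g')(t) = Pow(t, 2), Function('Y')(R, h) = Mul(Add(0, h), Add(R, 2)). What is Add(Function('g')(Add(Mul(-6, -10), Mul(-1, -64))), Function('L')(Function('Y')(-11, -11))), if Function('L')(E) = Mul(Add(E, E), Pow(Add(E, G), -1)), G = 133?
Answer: Rational(1783715, 116) ≈ 15377.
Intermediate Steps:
Function('Y')(R, h) = Mul(h, Add(2, R))
Function('L')(E) = Mul(2, E, Pow(Add(133, E), -1)) (Function('L')(E) = Mul(Add(E, E), Pow(Add(E, 133), -1)) = Mul(Mul(2, E), Pow(Add(133, E), -1)) = Mul(2, E, Pow(Add(133, E), -1)))
Add(Function('g')(Add(Mul(-6, -10), Mul(-1, -64))), Function('L')(Function('Y')(-11, -11))) = Add(Pow(Add(Mul(-6, -10), Mul(-1, -64)), 2), Mul(2, Mul(-11, Add(2, -11)), Pow(Add(133, Mul(-11, Add(2, -11))), -1))) = Add(Pow(Add(60, 64), 2), Mul(2, Mul(-11, -9), Pow(Add(133, Mul(-11, -9)), -1))) = Add(Pow(124, 2), Mul(2, 99, Pow(Add(133, 99), -1))) = Add(15376, Mul(2, 99, Pow(232, -1))) = Add(15376, Mul(2, 99, Rational(1, 232))) = Add(15376, Rational(99, 116)) = Rational(1783715, 116)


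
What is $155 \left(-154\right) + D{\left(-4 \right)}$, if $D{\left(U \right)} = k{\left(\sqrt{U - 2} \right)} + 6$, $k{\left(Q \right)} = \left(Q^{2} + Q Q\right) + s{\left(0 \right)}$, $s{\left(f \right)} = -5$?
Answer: $-23881$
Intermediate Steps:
$k{\left(Q \right)} = -5 + 2 Q^{2}$ ($k{\left(Q \right)} = \left(Q^{2} + Q Q\right) - 5 = \left(Q^{2} + Q^{2}\right) - 5 = 2 Q^{2} - 5 = -5 + 2 Q^{2}$)
$D{\left(U \right)} = -3 + 2 U$ ($D{\left(U \right)} = \left(-5 + 2 \left(\sqrt{U - 2}\right)^{2}\right) + 6 = \left(-5 + 2 \left(\sqrt{-2 + U}\right)^{2}\right) + 6 = \left(-5 + 2 \left(-2 + U\right)\right) + 6 = \left(-5 + \left(-4 + 2 U\right)\right) + 6 = \left(-9 + 2 U\right) + 6 = -3 + 2 U$)
$155 \left(-154\right) + D{\left(-4 \right)} = 155 \left(-154\right) + \left(-3 + 2 \left(-4\right)\right) = -23870 - 11 = -23881$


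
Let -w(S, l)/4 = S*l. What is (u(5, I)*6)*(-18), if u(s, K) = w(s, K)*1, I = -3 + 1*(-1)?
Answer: -8640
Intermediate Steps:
w(S, l) = -4*S*l
I = -4 (I = -3 - 1 = -4)
u(s, K) = -4*K*s (u(s, K) = -4*s*K*1 = -4*K*s*1 = -4*K*s)
(u(5, I)*6)*(-18) = (-4*(-4)*5*6)*(-18) = (80*6)*(-18) = 480*(-18) = -8640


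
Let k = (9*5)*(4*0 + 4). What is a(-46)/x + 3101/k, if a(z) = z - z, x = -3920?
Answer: 3101/180 ≈ 17.228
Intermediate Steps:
k = 180 (k = 45*(0 + 4) = 45*4 = 180)
a(z) = 0
a(-46)/x + 3101/k = 0/(-3920) + 3101/180 = 0*(-1/3920) + 3101*(1/180) = 0 + 3101/180 = 3101/180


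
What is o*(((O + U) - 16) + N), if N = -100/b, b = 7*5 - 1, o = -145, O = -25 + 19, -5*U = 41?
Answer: 81693/17 ≈ 4805.5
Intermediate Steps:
U = -41/5 (U = -⅕*41 = -41/5 ≈ -8.2000)
O = -6
b = 34 (b = 35 - 1 = 34)
N = -50/17 (N = -100/34 = -100*1/34 = -50/17 ≈ -2.9412)
o*(((O + U) - 16) + N) = -145*(((-6 - 41/5) - 16) - 50/17) = -145*((-71/5 - 16) - 50/17) = -145*(-151/5 - 50/17) = -145*(-2817/85) = 81693/17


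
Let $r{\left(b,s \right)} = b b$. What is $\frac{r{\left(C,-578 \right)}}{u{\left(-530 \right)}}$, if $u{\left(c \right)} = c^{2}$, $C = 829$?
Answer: $\frac{687241}{280900} \approx 2.4466$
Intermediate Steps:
$r{\left(b,s \right)} = b^{2}$
$\frac{r{\left(C,-578 \right)}}{u{\left(-530 \right)}} = \frac{829^{2}}{\left(-530\right)^{2}} = \frac{687241}{280900}$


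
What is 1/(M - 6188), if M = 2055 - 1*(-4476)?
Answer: 1/343 ≈ 0.0029155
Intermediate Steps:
M = 6531 (M = 2055 + 4476 = 6531)
1/(M - 6188) = 1/(6531 - 6188) = 1/343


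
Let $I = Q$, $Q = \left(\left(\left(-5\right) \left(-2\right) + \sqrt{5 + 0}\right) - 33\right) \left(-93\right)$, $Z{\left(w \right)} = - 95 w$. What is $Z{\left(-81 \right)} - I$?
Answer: $5556 + 93 \sqrt{5} \approx 5764.0$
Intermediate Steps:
$Q = 2139 - 93 \sqrt{5}$ ($Q = \left(\left(10 + \sqrt{5}\right) - 33\right) \left(-93\right) = \left(-23 + \sqrt{5}\right) \left(-93\right) = 2139 - 93 \sqrt{5} \approx 1931.0$)
$I = 2139 - 93 \sqrt{5} \approx 1931.0$
$Z{\left(-81 \right)} - I = \left(-95\right) \left(-81\right) - \left(2139 - 93 \sqrt{5}\right) = 7695 - \left(2139 - 93 \sqrt{5}\right) = 5556 + 93 \sqrt{5}$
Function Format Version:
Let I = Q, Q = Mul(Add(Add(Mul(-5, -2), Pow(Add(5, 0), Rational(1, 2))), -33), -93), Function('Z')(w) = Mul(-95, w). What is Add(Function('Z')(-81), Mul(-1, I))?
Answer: Add(5556, Mul(93, Pow(5, Rational(1, 2)))) ≈ 5764.0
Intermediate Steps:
Q = Add(2139, Mul(-93, Pow(5, Rational(1, 2)))) (Q = Mul(Add(Add(10, Pow(5, Rational(1, 2))), -33), -93) = Mul(Add(-23, Pow(5, Rational(1, 2))), -93) = Add(2139, Mul(-93, Pow(5, Rational(1, 2)))) ≈ 1931.0)
I = Add(2139, Mul(-93, Pow(5, Rational(1, 2)))) ≈ 1931.0
Add(Function('Z')(-81), Mul(-1, I)) = Add(Mul(-95, -81), Mul(-1, Add(2139, Mul(-93, Pow(5, Rational(1, 2)))))) = Add(7695, Add(-2139, Mul(93, Pow(5, Rational(1, 2))))) = Add(5556, Mul(93, Pow(5, Rational(1, 2))))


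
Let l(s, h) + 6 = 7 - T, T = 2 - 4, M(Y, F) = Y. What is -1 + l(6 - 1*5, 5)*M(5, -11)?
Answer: 14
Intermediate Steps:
T = -2
l(s, h) = 3 (l(s, h) = -6 + (7 - 1*(-2)) = -6 + (7 + 2) = -6 + 9 = 3)
-1 + l(6 - 1*5, 5)*M(5, -11) = -1 + 3*5 = -1 + 15 = 14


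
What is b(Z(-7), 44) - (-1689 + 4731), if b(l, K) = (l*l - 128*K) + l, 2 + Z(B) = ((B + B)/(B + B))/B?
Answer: -424906/49 ≈ -8671.5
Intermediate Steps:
Z(B) = -2 + 1/B (Z(B) = -2 + ((B + B)/(B + B))/B = -2 + ((2*B)/((2*B)))/B = -2 + ((2*B)*(1/(2*B)))/B = -2 + 1/B)
b(l, K) = l + l² - 128*K (b(l, K) = (l² - 128*K) + l = l + l² - 128*K)
b(Z(-7), 44) - (-1689 + 4731) = ((-2 + 1/(-7)) + (-2 + 1/(-7))² - 128*44) - (-1689 + 4731) = ((-2 - ⅐) + (-2 - ⅐)² - 5632) - 1*3042 = (-15/7 + (-15/7)² - 5632) - 3042 = (-15/7 + 225/49 - 5632) - 3042 = -275848/49 - 3042 = -424906/49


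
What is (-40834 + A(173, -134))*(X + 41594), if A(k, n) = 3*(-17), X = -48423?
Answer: 279203665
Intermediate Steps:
A(k, n) = -51
(-40834 + A(173, -134))*(X + 41594) = (-40834 - 51)*(-48423 + 41594) = -40885*(-6829) = 279203665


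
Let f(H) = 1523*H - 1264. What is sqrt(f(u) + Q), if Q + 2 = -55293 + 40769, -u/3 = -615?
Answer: sqrt(2794145) ≈ 1671.6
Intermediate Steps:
u = 1845 (u = -3*(-615) = 1845)
Q = -14526 (Q = -2 + (-55293 + 40769) = -2 - 14524 = -14526)
f(H) = -1264 + 1523*H
sqrt(f(u) + Q) = sqrt((-1264 + 1523*1845) - 14526) = sqrt((-1264 + 2809935) - 14526) = sqrt(2808671 - 14526) = sqrt(2794145)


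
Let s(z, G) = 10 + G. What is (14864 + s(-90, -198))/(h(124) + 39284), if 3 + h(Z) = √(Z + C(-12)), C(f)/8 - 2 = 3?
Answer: 576487956/1542996797 - 29352*√41/1542996797 ≈ 0.37349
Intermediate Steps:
C(f) = 40 (C(f) = 16 + 8*3 = 16 + 24 = 40)
h(Z) = -3 + √(40 + Z) (h(Z) = -3 + √(Z + 40) = -3 + √(40 + Z))
(14864 + s(-90, -198))/(h(124) + 39284) = (14864 + (10 - 198))/((-3 + √(40 + 124)) + 39284) = (14864 - 188)/((-3 + √164) + 39284) = 14676/((-3 + 2*√41) + 39284) = 14676/(39281 + 2*√41)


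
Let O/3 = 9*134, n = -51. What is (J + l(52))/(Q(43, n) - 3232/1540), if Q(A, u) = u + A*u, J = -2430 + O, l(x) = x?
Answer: -119350/216187 ≈ -0.55207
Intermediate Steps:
O = 3618 (O = 3*(9*134) = 3*1206 = 3618)
J = 1188 (J = -2430 + 3618 = 1188)
(J + l(52))/(Q(43, n) - 3232/1540) = (1188 + 52)/(-51*(1 + 43) - 3232/1540) = 1240/(-51*44 - 3232*1/1540) = 1240/(-2244 - 808/385) = 1240/(-864748/385) = 1240*(-385/864748) = -119350/216187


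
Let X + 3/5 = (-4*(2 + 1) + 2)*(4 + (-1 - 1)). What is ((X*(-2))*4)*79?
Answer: 65096/5 ≈ 13019.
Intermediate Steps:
X = -103/5 (X = -⅗ + (-4*(2 + 1) + 2)*(4 + (-1 - 1)) = -⅗ + (-4*3 + 2)*(4 - 2) = -⅗ + (-12 + 2)*2 = -⅗ - 10*2 = -⅗ - 20 = -103/5 ≈ -20.600)
((X*(-2))*4)*79 = (-103/5*(-2)*4)*79 = ((206/5)*4)*79 = (824/5)*79 = 65096/5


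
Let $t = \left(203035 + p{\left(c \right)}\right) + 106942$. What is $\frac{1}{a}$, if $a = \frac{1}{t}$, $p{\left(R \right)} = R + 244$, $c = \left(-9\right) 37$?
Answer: $309888$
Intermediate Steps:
$c = -333$
$p{\left(R \right)} = 244 + R$
$t = 309888$ ($t = \left(203035 + \left(244 - 333\right)\right) + 106942 = \left(203035 - 89\right) + 106942 = 202946 + 106942 = 309888$)
$a = \frac{1}{309888} \approx 3.227 \cdot 10^{-6}$
$\frac{1}{a} = \frac{1}{\frac{1}{309888}} = 309888$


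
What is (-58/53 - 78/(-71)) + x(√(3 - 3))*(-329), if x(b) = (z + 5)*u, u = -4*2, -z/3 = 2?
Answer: -9904200/3763 ≈ -2632.0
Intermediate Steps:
z = -6 (z = -3*2 = -6)
u = -8
x(b) = 8 (x(b) = (-6 + 5)*(-8) = -1*(-8) = 8)
(-58/53 - 78/(-71)) + x(√(3 - 3))*(-329) = (-58/53 - 78/(-71)) + 8*(-329) = (-58*1/53 - 78*(-1/71)) - 2632 = (-58/53 + 78/71) - 2632 = 16/3763 - 2632 = -9904200/3763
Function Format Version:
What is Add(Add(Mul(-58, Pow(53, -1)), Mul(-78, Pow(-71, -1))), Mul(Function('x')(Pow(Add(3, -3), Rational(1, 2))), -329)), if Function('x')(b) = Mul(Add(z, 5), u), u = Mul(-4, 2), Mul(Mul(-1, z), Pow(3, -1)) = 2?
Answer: Rational(-9904200, 3763) ≈ -2632.0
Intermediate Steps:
z = -6 (z = Mul(-3, 2) = -6)
u = -8
Function('x')(b) = 8 (Function('x')(b) = Mul(Add(-6, 5), -8) = Mul(-1, -8) = 8)
Add(Add(Mul(-58, Pow(53, -1)), Mul(-78, Pow(-71, -1))), Mul(Function('x')(Pow(Add(3, -3), Rational(1, 2))), -329)) = Add(Add(Mul(-58, Pow(53, -1)), Mul(-78, Pow(-71, -1))), Mul(8, -329)) = Add(Add(Mul(-58, Rational(1, 53)), Mul(-78, Rational(-1, 71))), -2632) = Add(Add(Rational(-58, 53), Rational(78, 71)), -2632) = Add(Rational(16, 3763), -2632) = Rational(-9904200, 3763)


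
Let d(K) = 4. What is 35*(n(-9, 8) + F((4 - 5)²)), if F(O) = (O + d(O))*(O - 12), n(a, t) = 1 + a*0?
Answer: -1890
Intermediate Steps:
n(a, t) = 1 (n(a, t) = 1 + 0 = 1)
F(O) = (-12 + O)*(4 + O) (F(O) = (O + 4)*(O - 12) = (4 + O)*(-12 + O) = (-12 + O)*(4 + O))
35*(n(-9, 8) + F((4 - 5)²)) = 35*(1 + (-48 + ((4 - 5)²)² - 8*(4 - 5)²)) = 35*(1 + (-48 + ((-1)²)² - 8*(-1)²)) = 35*(1 + (-48 + 1² - 8*1)) = 35*(1 + (-48 + 1 - 8)) = 35*(1 - 55) = 35*(-54) = -1890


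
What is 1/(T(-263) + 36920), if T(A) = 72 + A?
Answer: 1/36729 ≈ 2.7226e-5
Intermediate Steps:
1/(T(-263) + 36920) = 1/((72 - 263) + 36920) = 1/(-191 + 36920) = 1/36729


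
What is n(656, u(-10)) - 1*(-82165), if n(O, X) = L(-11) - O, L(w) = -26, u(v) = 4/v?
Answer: 81483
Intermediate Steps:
n(O, X) = -26 - O
n(656, u(-10)) - 1*(-82165) = (-26 - 1*656) - 1*(-82165) = (-26 - 656) + 82165 = -682 + 82165 = 81483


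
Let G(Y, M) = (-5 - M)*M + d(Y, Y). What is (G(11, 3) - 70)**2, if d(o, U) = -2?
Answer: 9216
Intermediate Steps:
G(Y, M) = -2 + M*(-5 - M) (G(Y, M) = (-5 - M)*M - 2 = M*(-5 - M) - 2 = -2 + M*(-5 - M))
(G(11, 3) - 70)**2 = ((-2 - 1*3**2 - 5*3) - 70)**2 = ((-2 - 1*9 - 15) - 70)**2 = ((-2 - 9 - 15) - 70)**2 = (-26 - 70)**2 = (-96)**2 = 9216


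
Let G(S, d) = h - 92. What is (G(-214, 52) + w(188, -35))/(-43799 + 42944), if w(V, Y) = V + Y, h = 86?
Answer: -49/285 ≈ -0.17193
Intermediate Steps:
G(S, d) = -6 (G(S, d) = 86 - 92 = -6)
(G(-214, 52) + w(188, -35))/(-43799 + 42944) = (-6 + (188 - 35))/(-43799 + 42944) = (-6 + 153)/(-855) = 147*(-1/855) = -49/285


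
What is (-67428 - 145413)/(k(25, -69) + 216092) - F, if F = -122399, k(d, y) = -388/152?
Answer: 335019646081/2737133 ≈ 1.2240e+5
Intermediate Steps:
k(d, y) = -97/38 (k(d, y) = -388*1/152 = -97/38)
(-67428 - 145413)/(k(25, -69) + 216092) - F = (-67428 - 145413)/(-97/38 + 216092) - 1*(-122399) = -212841/8211399/38 + 122399 = -212841*38/8211399 + 122399 = -2695986/2737133 + 122399 = 335019646081/2737133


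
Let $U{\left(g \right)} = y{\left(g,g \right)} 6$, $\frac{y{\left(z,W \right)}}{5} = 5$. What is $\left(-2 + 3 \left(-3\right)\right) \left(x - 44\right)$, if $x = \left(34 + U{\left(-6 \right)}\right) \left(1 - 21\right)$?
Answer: $40964$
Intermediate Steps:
$y{\left(z,W \right)} = 25$ ($y{\left(z,W \right)} = 5 \cdot 5 = 25$)
$U{\left(g \right)} = 150$ ($U{\left(g \right)} = 25 \cdot 6 = 150$)
$x = -3680$ ($x = \left(34 + 150\right) \left(1 - 21\right) = 184 \left(-20\right) = -3680$)
$\left(-2 + 3 \left(-3\right)\right) \left(x - 44\right) = \left(-2 + 3 \left(-3\right)\right) \left(-3680 - 44\right) = \left(-2 - 9\right) \left(-3724\right) = \left(-11\right) \left(-3724\right) = 40964$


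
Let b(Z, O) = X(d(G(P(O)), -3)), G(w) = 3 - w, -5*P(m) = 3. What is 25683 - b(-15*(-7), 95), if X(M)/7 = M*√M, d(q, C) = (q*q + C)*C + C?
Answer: 25683 + 5754*I*√822/125 ≈ 25683.0 + 1319.8*I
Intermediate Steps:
P(m) = -⅗ (P(m) = -⅕*3 = -⅗)
d(q, C) = C + C*(C + q²) (d(q, C) = (q² + C)*C + C = (C + q²)*C + C = C*(C + q²) + C = C + C*(C + q²))
X(M) = 7*M^(3/2) (X(M) = 7*(M*√M) = 7*M^(3/2))
b(Z, O) = -5754*I*√822/125 (b(Z, O) = 7*(-3*(1 - 3 + (3 - 1*(-⅗))²))^(3/2) = 7*(-3*(1 - 3 + (3 + ⅗)²))^(3/2) = 7*(-3*(1 - 3 + (18/5)²))^(3/2) = 7*(-3*(1 - 3 + 324/25))^(3/2) = 7*(-3*274/25)^(3/2) = 7*(-822/25)^(3/2) = 7*(-822*I*√822/125) = -5754*I*√822/125)
25683 - b(-15*(-7), 95) = 25683 - (-5754)*I*√822/125 = 25683 + 5754*I*√822/125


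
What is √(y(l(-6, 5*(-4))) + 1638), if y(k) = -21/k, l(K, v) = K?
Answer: 7*√134/2 ≈ 40.515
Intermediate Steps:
√(y(l(-6, 5*(-4))) + 1638) = √(-21/(-6) + 1638) = √(-21*(-⅙) + 1638) = √(7/2 + 1638) = √(3283/2) = 7*√134/2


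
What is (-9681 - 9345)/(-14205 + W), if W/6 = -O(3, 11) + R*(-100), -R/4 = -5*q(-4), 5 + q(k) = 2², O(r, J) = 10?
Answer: 42/5 ≈ 8.4000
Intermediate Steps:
q(k) = -1 (q(k) = -5 + 2² = -5 + 4 = -1)
R = -20 (R = -(-20)*(-1) = -4*5 = -20)
W = 11940 (W = 6*(-1*10 - 20*(-100)) = 6*(-10 + 2000) = 6*1990 = 11940)
(-9681 - 9345)/(-14205 + W) = (-9681 - 9345)/(-14205 + 11940) = -19026/(-2265) = -19026*(-1/2265) = 42/5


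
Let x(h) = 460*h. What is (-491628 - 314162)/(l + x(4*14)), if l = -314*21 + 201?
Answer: -805790/19367 ≈ -41.606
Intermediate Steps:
l = -6393 (l = -6594 + 201 = -6393)
(-491628 - 314162)/(l + x(4*14)) = (-491628 - 314162)/(-6393 + 460*(4*14)) = -805790/(-6393 + 460*56) = -805790/(-6393 + 25760) = -805790/19367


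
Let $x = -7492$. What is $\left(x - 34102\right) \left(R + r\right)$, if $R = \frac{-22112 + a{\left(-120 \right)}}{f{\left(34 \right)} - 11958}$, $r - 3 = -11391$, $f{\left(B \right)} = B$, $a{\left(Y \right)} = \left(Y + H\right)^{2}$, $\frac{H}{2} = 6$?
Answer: $\frac{1411908995504}{2981} \approx 4.7364 \cdot 10^{8}$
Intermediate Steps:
$H = 12$ ($H = 2 \cdot 6 = 12$)
$a{\left(Y \right)} = \left(12 + Y\right)^{2}$ ($a{\left(Y \right)} = \left(Y + 12\right)^{2} = \left(12 + Y\right)^{2}$)
$r = -11388$ ($r = 3 - 11391 = -11388$)
$R = \frac{2612}{2981}$ ($R = \frac{-22112 + \left(12 - 120\right)^{2}}{34 - 11958} = \frac{-22112 + \left(-108\right)^{2}}{-11924} = \left(-22112 + 11664\right) \left(- \frac{1}{11924}\right) = \left(-10448\right) \left(- \frac{1}{11924}\right) = \frac{2612}{2981} \approx 0.87622$)
$\left(x - 34102\right) \left(R + r\right) = \left(-7492 - 34102\right) \left(\frac{2612}{2981} - 11388\right) = \left(-41594\right) \left(- \frac{33945016}{2981}\right) = \frac{1411908995504}{2981}$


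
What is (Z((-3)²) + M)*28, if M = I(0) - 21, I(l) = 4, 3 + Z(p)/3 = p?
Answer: 28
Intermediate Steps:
Z(p) = -9 + 3*p
M = -17 (M = 4 - 21 = -17)
(Z((-3)²) + M)*28 = ((-9 + 3*(-3)²) - 17)*28 = ((-9 + 3*9) - 17)*28 = ((-9 + 27) - 17)*28 = (18 - 17)*28 = 1*28 = 28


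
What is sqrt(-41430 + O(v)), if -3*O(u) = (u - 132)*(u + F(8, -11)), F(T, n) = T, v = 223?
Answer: I*sqrt(48437) ≈ 220.08*I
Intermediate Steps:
O(u) = -(-132 + u)*(8 + u)/3 (O(u) = -(u - 132)*(u + 8)/3 = -(-132 + u)*(8 + u)/3)
sqrt(-41430 + O(v)) = sqrt(-41430 + (352 - 1/3*223**2 + (124/3)*223)) = sqrt(-41430 + (352 - 1/3*49729 + 27652/3)) = sqrt(-41430 + (352 - 49729/3 + 27652/3)) = sqrt(-41430 - 7007) = sqrt(-48437) = I*sqrt(48437)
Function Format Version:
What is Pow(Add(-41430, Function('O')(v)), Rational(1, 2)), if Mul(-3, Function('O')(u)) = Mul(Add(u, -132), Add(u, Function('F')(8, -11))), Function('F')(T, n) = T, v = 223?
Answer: Mul(I, Pow(48437, Rational(1, 2))) ≈ Mul(220.08, I)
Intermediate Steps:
Function('O')(u) = Mul(Rational(-1, 3), Add(-132, u), Add(8, u)) (Function('O')(u) = Mul(Rational(-1, 3), Mul(Add(u, -132), Add(u, 8))) = Mul(Rational(-1, 3), Mul(Add(-132, u), Add(8, u))) = Mul(Rational(-1, 3), Add(-132, u), Add(8, u)))
Pow(Add(-41430, Function('O')(v)), Rational(1, 2)) = Pow(Add(-41430, Add(352, Mul(Rational(-1, 3), Pow(223, 2)), Mul(Rational(124, 3), 223))), Rational(1, 2)) = Pow(Add(-41430, Add(352, Mul(Rational(-1, 3), 49729), Rational(27652, 3))), Rational(1, 2)) = Pow(Add(-41430, Add(352, Rational(-49729, 3), Rational(27652, 3))), Rational(1, 2)) = Pow(Add(-41430, -7007), Rational(1, 2)) = Pow(-48437, Rational(1, 2)) = Mul(I, Pow(48437, Rational(1, 2)))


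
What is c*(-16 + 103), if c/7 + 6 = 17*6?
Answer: 58464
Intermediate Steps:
c = 672 (c = -42 + 7*(17*6) = -42 + 7*102 = -42 + 714 = 672)
c*(-16 + 103) = 672*(-16 + 103) = 672*87 = 58464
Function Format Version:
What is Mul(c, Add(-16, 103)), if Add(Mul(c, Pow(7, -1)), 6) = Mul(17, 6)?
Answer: 58464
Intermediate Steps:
c = 672 (c = Add(-42, Mul(7, Mul(17, 6))) = Add(-42, Mul(7, 102)) = Add(-42, 714) = 672)
Mul(c, Add(-16, 103)) = Mul(672, Add(-16, 103)) = Mul(672, 87) = 58464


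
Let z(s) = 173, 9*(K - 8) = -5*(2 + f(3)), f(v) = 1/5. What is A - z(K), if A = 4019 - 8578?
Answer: -4732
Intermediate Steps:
f(v) = ⅕
K = 61/9 (K = 8 + (-5*(2 + ⅕))/9 = 8 + (-5*11/5)/9 = 8 + (⅑)*(-11) = 8 - 11/9 = 61/9 ≈ 6.7778)
A = -4559
A - z(K) = -4559 - 1*173 = -4559 - 173 = -4732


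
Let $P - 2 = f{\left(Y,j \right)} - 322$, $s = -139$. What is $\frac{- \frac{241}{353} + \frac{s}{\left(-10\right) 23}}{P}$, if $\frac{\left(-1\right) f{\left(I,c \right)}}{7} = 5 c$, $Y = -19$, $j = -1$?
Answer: $\frac{2121}{7713050} \approx 0.00027499$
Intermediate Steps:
$f{\left(I,c \right)} = - 35 c$ ($f{\left(I,c \right)} = - 7 \cdot 5 c = - 35 c$)
$P = -285$ ($P = 2 - 287 = -285$)
$\frac{- \frac{241}{353} + \frac{s}{\left(-10\right) 23}}{P} = \frac{- \frac{241}{353} - \frac{139}{\left(-10\right) 23}}{-285} = \left(\left(-241\right) \frac{1}{353} - \frac{139}{-230}\right) \left(- \frac{1}{285}\right) = \left(- \frac{241}{353} - - \frac{139}{230}\right) \left(- \frac{1}{285}\right) = \left(- \frac{241}{353} + \frac{139}{230}\right) \left(- \frac{1}{285}\right) = \left(- \frac{6363}{81190}\right) \left(- \frac{1}{285}\right) = \frac{2121}{7713050}$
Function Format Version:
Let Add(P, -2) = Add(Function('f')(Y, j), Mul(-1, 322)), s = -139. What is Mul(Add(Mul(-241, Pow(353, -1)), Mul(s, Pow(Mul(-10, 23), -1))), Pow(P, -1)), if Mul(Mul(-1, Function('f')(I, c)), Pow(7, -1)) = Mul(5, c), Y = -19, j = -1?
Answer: Rational(2121, 7713050) ≈ 0.00027499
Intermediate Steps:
Function('f')(I, c) = Mul(-35, c) (Function('f')(I, c) = Mul(-7, Mul(5, c)) = Mul(-35, c))
P = -285 (P = Add(2, Add(Mul(-35, -1), Mul(-1, 322))) = Add(2, Add(35, -322)) = Add(2, -287) = -285)
Mul(Add(Mul(-241, Pow(353, -1)), Mul(s, Pow(Mul(-10, 23), -1))), Pow(P, -1)) = Mul(Add(Mul(-241, Pow(353, -1)), Mul(-139, Pow(Mul(-10, 23), -1))), Pow(-285, -1)) = Mul(Add(Mul(-241, Rational(1, 353)), Mul(-139, Pow(-230, -1))), Rational(-1, 285)) = Mul(Add(Rational(-241, 353), Mul(-139, Rational(-1, 230))), Rational(-1, 285)) = Mul(Add(Rational(-241, 353), Rational(139, 230)), Rational(-1, 285)) = Mul(Rational(-6363, 81190), Rational(-1, 285)) = Rational(2121, 7713050)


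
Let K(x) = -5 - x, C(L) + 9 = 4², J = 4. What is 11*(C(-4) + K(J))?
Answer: -22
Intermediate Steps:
C(L) = 7 (C(L) = -9 + 4² = -9 + 16 = 7)
11*(C(-4) + K(J)) = 11*(7 + (-5 - 1*4)) = 11*(7 + (-5 - 4)) = 11*(7 - 9) = 11*(-2) = -22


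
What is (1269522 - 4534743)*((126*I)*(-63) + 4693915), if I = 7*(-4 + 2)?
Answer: -15689540370387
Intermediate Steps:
I = -14 (I = 7*(-2) = -14)
(1269522 - 4534743)*((126*I)*(-63) + 4693915) = (1269522 - 4534743)*((126*(-14))*(-63) + 4693915) = -3265221*(-1764*(-63) + 4693915) = -3265221*(111132 + 4693915) = -3265221*4805047 = -15689540370387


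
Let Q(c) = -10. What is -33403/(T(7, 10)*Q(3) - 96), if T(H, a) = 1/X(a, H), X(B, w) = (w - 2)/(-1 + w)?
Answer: 33403/108 ≈ 309.29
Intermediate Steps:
X(B, w) = (-2 + w)/(-1 + w)
T(H, a) = (-1 + H)/(-2 + H) (T(H, a) = 1/((-2 + H)/(-1 + H)) = (-1 + H)/(-2 + H))
-33403/(T(7, 10)*Q(3) - 96) = -33403/(((-1 + 7)/(-2 + 7))*(-10) - 96) = -33403/((6/5)*(-10) - 96) = -33403/(-12 - 96) = -33403/(-108) = -33403*(-1/108) = 33403/108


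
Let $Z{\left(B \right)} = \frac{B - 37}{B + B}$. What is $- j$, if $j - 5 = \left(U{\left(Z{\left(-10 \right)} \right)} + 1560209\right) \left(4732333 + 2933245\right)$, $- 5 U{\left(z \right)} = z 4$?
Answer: $- \frac{298997234363009}{25} \approx -1.196 \cdot 10^{13}$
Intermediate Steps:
$Z{\left(B \right)} = \frac{-37 + B}{2 B}$
$U{\left(z \right)} = - \frac{4 z}{5}$ ($U{\left(z \right)} = - \frac{z 4}{5} = - \frac{4 z}{5}$)
$j = \frac{298997234363009}{25}$ ($j = 5 + \left(- \frac{4 \frac{-37 - 10}{2 \left(-10\right)}}{5} + 1560209\right) \left(4732333 + 2933245\right) = 5 + \left(- \frac{4 \cdot \frac{1}{2} \left(- \frac{1}{10}\right) \left(-47\right)}{5} + 1560209\right) 7665578 = 5 + \left(\left(- \frac{4}{5}\right) \frac{47}{20} + 1560209\right) 7665578 = 5 + \left(- \frac{47}{25} + 1560209\right) 7665578 = 5 + \frac{39005178}{25} \cdot 7665578 = 5 + \frac{298997234362884}{25} = \frac{298997234363009}{25} \approx 1.196 \cdot 10^{13}$)
$- j = \left(-1\right) \frac{298997234363009}{25} = - \frac{298997234363009}{25}$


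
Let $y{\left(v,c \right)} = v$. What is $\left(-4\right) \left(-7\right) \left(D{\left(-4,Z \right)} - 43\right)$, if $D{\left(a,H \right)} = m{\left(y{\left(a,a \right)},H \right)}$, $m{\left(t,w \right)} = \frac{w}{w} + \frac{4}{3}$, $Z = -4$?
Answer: $- \frac{3416}{3} \approx -1138.7$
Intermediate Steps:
$m{\left(t,w \right)} = \frac{7}{3}$ ($m{\left(t,w \right)} = 1 + 4 \cdot \frac{1}{3} = 1 + \frac{4}{3} = \frac{7}{3}$)
$D{\left(a,H \right)} = \frac{7}{3}$
$\left(-4\right) \left(-7\right) \left(D{\left(-4,Z \right)} - 43\right) = \left(-4\right) \left(-7\right) \left(\frac{7}{3} - 43\right) = 28 \left(- \frac{122}{3}\right) = - \frac{3416}{3}$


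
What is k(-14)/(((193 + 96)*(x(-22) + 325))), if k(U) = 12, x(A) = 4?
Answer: 12/95081 ≈ 0.00012621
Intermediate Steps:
k(-14)/(((193 + 96)*(x(-22) + 325))) = 12/(((193 + 96)*(4 + 325))) = 12/((289*329)) = 12/95081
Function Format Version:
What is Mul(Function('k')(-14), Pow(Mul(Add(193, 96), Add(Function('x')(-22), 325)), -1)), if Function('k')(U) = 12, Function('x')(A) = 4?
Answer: Rational(12, 95081) ≈ 0.00012621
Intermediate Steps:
Mul(Function('k')(-14), Pow(Mul(Add(193, 96), Add(Function('x')(-22), 325)), -1)) = Mul(12, Pow(Mul(Add(193, 96), Add(4, 325)), -1)) = Mul(12, Pow(Mul(289, 329), -1)) = Mul(12, Pow(95081, -1)) = Mul(12, Rational(1, 95081)) = Rational(12, 95081)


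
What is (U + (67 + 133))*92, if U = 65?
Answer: 24380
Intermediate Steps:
(U + (67 + 133))*92 = (65 + (67 + 133))*92 = (65 + 200)*92 = 265*92 = 24380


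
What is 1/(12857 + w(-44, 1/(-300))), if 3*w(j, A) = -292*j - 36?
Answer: 3/51383 ≈ 5.8385e-5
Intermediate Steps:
w(j, A) = -12 - 292*j/3 (w(j, A) = (-292*j - 36)/3 = (-36 - 292*j)/3 = -12 - 292*j/3)
1/(12857 + w(-44, 1/(-300))) = 1/(12857 + (-12 - 292/3*(-44))) = 1/(12857 + (-12 + 12848/3)) = 1/(12857 + 12812/3) = 1/(51383/3) = 3/51383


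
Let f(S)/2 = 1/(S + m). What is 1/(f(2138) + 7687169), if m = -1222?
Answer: 458/3520723403 ≈ 1.3009e-7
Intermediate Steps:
f(S) = 2/(-1222 + S) (f(S) = 2/(S - 1222) = 2/(-1222 + S))
1/(f(2138) + 7687169) = 1/(2/(-1222 + 2138) + 7687169) = 1/(2/916 + 7687169) = 1/(2*(1/916) + 7687169) = 1/(1/458 + 7687169) = 1/(3520723403/458) = 458/3520723403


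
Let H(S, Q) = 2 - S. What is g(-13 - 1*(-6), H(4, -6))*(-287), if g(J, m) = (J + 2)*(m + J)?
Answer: -12915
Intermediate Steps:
g(J, m) = (2 + J)*(J + m)
g(-13 - 1*(-6), H(4, -6))*(-287) = ((-13 - 1*(-6))² + 2*(-13 - 1*(-6)) + 2*(2 - 1*4) + (-13 - 1*(-6))*(2 - 1*4))*(-287) = ((-13 + 6)² + 2*(-13 + 6) + 2*(2 - 4) + (-13 + 6)*(2 - 4))*(-287) = ((-7)² + 2*(-7) + 2*(-2) - 7*(-2))*(-287) = (49 - 14 - 4 + 14)*(-287) = 45*(-287) = -12915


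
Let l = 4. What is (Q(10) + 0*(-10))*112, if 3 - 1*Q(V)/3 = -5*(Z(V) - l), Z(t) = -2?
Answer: -9072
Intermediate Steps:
Q(V) = -81 (Q(V) = 9 - (-15)*(-2 - 1*4) = 9 - (-15)*(-2 - 4) = 9 - (-15)*(-6) = 9 - 3*30 = 9 - 90 = -81)
(Q(10) + 0*(-10))*112 = (-81 + 0*(-10))*112 = (-81 + 0)*112 = -81*112 = -9072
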